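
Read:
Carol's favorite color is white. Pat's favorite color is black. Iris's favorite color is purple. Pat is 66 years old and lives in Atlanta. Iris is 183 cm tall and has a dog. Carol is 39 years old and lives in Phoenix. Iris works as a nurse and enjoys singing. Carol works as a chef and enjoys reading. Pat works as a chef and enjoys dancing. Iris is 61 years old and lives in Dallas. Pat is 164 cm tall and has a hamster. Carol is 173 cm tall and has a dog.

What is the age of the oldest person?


Oldest: Pat at 66

66


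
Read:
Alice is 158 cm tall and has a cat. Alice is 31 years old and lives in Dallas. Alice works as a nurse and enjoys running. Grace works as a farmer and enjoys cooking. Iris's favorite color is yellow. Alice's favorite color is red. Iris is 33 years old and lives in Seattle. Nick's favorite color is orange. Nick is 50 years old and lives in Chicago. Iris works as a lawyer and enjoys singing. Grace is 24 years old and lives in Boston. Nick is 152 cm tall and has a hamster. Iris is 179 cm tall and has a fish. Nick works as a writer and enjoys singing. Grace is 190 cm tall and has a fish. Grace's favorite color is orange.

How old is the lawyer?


The lawyer is Iris, age 33

33


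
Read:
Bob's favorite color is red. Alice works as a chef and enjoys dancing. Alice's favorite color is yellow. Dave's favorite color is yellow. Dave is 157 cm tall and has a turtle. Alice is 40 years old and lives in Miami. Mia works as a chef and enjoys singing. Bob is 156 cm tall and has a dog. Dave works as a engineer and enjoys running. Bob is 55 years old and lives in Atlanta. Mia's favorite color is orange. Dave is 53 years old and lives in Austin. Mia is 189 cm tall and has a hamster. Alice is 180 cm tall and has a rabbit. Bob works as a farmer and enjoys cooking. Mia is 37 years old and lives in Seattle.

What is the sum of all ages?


55+53+40+37 = 185

185


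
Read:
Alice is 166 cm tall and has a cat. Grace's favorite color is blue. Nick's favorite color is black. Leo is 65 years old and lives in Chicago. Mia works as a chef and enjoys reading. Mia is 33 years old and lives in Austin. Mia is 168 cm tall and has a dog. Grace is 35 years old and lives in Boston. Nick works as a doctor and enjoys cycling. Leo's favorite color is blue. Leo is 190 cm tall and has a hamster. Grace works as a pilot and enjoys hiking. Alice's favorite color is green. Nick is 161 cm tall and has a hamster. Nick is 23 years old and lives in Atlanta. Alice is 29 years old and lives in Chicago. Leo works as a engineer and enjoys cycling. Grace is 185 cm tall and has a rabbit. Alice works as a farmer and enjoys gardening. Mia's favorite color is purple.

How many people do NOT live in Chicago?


Not in Chicago: 3

3


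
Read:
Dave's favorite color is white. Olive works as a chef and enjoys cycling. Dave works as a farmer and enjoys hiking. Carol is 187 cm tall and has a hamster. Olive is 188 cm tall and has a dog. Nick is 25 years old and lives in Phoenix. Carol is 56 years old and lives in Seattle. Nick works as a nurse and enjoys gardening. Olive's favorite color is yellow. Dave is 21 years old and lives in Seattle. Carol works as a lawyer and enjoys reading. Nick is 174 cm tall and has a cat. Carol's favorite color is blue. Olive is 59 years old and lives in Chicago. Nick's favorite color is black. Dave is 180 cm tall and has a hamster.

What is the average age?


Sum=161, n=4, avg=40.25

40.25


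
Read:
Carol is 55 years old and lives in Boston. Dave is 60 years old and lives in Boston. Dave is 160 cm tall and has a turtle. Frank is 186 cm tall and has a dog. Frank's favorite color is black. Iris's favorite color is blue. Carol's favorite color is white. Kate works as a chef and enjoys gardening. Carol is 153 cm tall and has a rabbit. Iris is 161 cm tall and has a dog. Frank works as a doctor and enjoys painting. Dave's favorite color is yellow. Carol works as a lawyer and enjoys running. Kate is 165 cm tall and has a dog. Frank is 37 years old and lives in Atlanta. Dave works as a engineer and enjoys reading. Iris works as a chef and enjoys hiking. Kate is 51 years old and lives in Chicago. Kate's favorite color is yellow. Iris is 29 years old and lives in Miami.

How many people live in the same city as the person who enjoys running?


Person with hobby running is Carol, city Boston. Count = 2

2


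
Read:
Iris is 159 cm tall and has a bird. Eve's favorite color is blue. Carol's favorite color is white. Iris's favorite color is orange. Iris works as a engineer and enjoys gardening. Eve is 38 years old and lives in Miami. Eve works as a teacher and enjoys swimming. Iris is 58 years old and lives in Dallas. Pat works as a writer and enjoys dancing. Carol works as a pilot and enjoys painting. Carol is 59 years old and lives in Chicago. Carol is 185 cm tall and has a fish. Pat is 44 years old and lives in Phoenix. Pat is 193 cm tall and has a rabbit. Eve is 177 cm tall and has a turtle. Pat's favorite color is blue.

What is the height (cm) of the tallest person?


Tallest: Pat at 193 cm

193


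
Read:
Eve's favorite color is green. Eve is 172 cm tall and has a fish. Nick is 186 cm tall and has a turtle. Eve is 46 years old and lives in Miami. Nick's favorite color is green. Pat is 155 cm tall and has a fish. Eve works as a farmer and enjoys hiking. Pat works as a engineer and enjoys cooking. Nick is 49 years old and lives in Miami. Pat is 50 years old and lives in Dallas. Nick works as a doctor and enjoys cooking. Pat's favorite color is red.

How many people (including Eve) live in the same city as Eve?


Eve lives in Miami. Count = 2

2


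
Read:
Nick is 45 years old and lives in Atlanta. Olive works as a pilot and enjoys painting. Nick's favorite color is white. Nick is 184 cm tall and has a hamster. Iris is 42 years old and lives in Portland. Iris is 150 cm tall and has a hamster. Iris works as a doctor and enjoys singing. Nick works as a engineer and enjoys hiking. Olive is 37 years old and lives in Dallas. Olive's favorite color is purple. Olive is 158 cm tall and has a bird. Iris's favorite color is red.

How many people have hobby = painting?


Count: 1

1


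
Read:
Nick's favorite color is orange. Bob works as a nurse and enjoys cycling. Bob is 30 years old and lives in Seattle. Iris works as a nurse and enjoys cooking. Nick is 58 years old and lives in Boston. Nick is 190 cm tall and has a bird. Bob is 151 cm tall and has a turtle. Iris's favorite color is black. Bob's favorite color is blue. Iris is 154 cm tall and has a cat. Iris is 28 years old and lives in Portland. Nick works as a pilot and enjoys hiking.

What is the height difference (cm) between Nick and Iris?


|190 - 154| = 36

36


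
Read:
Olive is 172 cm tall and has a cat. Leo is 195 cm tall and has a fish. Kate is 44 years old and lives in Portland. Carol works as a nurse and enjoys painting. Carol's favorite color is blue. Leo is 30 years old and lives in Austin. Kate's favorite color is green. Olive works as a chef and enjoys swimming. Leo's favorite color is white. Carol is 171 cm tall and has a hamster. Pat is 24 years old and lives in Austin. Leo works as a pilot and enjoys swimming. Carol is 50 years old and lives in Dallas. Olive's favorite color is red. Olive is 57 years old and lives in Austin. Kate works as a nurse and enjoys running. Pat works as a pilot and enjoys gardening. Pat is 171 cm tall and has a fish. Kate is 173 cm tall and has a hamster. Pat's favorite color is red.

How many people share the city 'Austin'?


Count: 3

3


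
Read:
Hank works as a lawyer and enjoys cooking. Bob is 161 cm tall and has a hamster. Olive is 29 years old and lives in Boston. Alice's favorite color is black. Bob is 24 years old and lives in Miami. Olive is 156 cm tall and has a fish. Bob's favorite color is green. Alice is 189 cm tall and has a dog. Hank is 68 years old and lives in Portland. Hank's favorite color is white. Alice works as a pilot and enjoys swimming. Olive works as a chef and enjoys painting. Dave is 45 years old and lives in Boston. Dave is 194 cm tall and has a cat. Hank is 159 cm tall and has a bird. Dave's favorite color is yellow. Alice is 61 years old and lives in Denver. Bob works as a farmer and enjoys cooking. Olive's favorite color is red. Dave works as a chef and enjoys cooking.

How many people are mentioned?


People: Alice, Hank, Olive, Bob, Dave. Count = 5

5


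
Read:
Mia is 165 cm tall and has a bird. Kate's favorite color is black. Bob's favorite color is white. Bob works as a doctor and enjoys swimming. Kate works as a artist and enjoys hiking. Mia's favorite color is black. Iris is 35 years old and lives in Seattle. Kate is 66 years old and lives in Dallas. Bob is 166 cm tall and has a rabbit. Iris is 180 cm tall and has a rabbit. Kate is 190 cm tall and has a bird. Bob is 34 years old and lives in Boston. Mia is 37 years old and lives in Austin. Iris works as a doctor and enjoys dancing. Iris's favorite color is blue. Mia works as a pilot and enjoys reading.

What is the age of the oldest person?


Oldest: Kate at 66

66


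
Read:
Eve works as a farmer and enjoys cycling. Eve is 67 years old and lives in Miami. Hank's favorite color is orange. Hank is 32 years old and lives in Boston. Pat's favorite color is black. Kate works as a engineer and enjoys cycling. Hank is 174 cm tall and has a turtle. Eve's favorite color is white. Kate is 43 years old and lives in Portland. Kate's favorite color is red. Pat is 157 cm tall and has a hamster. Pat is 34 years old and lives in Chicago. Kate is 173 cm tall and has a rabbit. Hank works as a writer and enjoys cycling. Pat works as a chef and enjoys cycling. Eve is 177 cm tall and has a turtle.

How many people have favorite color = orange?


Count: 1

1


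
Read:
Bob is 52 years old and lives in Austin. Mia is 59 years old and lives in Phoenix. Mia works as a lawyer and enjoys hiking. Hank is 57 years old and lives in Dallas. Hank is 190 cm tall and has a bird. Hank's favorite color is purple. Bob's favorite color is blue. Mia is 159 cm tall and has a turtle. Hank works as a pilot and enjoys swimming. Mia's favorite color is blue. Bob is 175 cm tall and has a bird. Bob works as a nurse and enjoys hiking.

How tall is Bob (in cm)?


Bob is 175 cm tall

175


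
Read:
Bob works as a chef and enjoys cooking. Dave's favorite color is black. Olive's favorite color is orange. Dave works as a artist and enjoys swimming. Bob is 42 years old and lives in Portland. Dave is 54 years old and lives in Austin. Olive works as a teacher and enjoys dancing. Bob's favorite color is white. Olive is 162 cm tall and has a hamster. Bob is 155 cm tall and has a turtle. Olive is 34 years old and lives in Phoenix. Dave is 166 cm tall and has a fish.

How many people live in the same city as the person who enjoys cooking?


Person with hobby cooking is Bob, city Portland. Count = 1

1


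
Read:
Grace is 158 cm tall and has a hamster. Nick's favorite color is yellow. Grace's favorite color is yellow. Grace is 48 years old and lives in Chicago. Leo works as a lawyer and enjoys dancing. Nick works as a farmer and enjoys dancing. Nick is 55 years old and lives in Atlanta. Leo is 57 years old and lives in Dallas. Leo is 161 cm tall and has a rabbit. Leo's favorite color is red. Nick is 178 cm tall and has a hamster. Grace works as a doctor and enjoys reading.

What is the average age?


Sum=160, n=3, avg=53.33

53.33


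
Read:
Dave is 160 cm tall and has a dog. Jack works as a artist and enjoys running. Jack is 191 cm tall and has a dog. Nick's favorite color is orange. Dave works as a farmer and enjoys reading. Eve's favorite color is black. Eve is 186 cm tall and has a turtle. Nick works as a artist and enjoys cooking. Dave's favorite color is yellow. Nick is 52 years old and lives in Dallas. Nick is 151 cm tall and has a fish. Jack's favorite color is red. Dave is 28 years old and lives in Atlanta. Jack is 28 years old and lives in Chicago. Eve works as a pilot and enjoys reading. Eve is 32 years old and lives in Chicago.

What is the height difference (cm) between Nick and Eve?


|151 - 186| = 35

35


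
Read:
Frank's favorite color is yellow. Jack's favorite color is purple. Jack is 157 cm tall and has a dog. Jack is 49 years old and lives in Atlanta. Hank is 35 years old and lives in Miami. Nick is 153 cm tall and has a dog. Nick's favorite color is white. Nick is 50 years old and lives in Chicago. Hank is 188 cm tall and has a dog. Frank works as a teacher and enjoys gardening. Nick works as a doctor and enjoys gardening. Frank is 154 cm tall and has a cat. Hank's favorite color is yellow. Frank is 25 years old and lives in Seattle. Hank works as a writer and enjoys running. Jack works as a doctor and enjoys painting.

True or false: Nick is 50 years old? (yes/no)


Nick is actually 50. yes

yes


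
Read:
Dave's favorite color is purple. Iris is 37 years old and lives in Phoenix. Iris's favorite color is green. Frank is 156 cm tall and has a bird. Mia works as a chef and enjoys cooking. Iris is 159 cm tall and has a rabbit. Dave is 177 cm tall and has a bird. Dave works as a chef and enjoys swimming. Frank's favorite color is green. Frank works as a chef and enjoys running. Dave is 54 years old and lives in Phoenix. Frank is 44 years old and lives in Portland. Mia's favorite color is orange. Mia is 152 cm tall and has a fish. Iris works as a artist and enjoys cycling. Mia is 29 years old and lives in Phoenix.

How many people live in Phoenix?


Count in Phoenix: 3

3


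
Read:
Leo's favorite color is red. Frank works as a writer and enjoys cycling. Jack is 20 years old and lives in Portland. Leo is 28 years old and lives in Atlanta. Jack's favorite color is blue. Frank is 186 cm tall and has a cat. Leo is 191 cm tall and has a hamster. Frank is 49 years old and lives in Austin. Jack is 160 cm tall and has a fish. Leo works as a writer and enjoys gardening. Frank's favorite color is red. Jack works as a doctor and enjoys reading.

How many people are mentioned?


People: Jack, Leo, Frank. Count = 3

3


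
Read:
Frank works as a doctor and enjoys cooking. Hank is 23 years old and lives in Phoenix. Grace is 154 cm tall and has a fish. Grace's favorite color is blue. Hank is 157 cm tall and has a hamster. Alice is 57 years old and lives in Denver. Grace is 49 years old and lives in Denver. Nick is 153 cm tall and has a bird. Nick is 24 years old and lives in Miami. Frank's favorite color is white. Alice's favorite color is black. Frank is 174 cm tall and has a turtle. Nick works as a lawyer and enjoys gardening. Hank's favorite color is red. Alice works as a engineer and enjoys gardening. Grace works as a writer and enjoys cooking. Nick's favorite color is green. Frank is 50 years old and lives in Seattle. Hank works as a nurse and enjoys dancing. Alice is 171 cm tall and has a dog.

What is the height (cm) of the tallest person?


Tallest: Frank at 174 cm

174


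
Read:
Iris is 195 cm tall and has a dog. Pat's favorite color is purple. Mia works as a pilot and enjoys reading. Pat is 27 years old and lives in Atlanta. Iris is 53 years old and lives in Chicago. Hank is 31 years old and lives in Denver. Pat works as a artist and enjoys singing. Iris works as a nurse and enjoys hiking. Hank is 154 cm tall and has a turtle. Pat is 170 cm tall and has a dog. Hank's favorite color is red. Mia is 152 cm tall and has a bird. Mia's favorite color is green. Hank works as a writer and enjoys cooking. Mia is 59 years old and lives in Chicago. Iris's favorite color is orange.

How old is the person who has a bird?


Person with bird is Mia, age 59

59


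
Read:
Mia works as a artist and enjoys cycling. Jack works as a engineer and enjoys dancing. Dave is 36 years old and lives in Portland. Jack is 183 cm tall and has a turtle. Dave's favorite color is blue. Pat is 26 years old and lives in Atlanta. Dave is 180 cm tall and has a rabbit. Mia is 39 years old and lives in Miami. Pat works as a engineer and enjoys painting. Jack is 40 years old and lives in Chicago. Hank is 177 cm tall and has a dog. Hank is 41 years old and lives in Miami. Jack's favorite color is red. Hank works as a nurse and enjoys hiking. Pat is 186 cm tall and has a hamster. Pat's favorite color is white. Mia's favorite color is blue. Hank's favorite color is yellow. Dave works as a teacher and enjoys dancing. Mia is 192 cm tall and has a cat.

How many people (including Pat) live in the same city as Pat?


Pat lives in Atlanta. Count = 1

1


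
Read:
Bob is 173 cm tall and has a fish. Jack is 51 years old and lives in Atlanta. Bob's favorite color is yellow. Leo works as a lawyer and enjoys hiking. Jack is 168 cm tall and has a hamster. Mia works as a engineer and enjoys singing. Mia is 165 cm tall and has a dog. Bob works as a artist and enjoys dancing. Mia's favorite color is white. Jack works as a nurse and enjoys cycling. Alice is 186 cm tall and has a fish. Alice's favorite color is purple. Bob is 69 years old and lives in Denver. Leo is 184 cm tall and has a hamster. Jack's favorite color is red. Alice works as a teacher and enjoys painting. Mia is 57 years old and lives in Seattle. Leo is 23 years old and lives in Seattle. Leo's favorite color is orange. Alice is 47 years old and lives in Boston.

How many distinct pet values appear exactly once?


Unique pet values: 1

1


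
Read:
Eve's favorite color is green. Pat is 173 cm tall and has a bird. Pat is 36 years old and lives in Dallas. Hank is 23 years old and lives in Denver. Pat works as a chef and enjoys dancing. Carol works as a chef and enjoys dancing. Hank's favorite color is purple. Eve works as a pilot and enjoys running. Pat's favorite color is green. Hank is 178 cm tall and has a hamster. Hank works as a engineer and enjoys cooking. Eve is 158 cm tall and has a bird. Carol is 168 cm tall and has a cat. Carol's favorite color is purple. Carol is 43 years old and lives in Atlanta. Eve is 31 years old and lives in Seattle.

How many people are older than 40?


Filter: 1

1


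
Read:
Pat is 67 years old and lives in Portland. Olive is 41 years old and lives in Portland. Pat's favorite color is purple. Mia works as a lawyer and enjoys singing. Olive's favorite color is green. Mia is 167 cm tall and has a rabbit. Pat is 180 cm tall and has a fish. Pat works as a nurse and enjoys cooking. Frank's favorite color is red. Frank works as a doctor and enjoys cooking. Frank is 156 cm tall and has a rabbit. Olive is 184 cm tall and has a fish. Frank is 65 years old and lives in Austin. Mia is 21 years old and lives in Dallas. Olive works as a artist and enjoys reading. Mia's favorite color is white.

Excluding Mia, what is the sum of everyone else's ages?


Sum (excluding Mia): 173

173


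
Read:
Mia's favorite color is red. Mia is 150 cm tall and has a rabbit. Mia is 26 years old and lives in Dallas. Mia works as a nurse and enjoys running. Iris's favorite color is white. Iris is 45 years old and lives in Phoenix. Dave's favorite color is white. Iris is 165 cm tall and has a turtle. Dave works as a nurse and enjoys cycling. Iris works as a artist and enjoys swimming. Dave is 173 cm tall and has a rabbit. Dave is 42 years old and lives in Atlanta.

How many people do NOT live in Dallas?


Not in Dallas: 2

2


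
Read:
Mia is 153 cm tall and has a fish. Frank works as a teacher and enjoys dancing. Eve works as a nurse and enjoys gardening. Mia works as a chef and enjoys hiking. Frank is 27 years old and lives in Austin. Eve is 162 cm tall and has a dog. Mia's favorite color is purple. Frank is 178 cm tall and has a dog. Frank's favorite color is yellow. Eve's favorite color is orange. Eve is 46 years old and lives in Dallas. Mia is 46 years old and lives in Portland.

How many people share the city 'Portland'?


Count: 1

1


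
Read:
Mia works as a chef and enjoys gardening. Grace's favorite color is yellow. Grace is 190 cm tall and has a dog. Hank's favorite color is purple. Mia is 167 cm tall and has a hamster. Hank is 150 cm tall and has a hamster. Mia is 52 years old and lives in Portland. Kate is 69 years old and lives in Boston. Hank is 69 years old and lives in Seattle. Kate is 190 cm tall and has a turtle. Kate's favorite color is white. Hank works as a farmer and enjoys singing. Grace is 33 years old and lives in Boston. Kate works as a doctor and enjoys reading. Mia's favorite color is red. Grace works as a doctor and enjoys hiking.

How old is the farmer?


The farmer is Hank, age 69

69


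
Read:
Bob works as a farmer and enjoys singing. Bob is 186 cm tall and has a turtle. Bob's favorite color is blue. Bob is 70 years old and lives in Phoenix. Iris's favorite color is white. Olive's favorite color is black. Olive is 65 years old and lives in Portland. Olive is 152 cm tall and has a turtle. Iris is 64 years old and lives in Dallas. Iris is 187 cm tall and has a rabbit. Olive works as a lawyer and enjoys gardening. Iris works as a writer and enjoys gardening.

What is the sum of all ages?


65+64+70 = 199

199


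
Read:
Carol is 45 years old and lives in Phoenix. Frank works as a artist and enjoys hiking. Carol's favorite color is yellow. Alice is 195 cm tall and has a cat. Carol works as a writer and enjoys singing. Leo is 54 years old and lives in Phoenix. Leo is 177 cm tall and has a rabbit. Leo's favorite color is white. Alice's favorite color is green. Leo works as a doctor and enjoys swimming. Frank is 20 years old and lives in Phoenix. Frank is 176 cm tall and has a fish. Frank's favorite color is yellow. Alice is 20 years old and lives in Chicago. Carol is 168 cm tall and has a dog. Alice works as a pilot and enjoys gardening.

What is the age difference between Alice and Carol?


|20 - 45| = 25

25


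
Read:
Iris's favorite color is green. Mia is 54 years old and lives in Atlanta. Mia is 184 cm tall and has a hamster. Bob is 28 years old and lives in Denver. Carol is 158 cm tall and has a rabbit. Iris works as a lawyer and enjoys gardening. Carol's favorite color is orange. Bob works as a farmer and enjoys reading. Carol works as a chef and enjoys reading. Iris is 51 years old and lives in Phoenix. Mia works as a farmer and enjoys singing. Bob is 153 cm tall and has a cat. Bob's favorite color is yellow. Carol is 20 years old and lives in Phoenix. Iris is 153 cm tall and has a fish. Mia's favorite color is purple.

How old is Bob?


Bob is 28 years old

28


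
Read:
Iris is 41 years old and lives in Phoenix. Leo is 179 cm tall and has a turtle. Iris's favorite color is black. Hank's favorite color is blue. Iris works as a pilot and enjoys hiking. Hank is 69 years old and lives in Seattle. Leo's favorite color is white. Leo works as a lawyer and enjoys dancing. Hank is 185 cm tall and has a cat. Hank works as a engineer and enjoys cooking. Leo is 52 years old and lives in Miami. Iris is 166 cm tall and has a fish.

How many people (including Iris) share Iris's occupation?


Iris is a pilot. Count = 1

1


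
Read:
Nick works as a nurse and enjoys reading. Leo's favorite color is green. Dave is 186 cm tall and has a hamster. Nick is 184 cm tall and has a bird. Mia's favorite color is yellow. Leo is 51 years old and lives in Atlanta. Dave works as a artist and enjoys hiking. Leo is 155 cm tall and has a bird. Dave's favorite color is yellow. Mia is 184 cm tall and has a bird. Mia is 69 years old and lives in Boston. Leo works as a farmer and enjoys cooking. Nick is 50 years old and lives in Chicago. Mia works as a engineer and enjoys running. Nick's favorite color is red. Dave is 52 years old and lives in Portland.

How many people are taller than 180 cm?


Taller than 180: 3

3


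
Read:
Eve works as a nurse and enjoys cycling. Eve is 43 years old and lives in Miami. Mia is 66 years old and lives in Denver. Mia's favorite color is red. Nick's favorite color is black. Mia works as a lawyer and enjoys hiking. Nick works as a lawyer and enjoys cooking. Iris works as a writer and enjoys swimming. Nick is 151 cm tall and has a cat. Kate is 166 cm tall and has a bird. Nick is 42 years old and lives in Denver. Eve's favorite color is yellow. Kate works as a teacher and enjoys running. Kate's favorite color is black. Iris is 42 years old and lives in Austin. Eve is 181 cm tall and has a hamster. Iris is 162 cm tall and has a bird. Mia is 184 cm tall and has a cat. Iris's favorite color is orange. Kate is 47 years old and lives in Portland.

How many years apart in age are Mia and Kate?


66 vs 47, diff = 19

19


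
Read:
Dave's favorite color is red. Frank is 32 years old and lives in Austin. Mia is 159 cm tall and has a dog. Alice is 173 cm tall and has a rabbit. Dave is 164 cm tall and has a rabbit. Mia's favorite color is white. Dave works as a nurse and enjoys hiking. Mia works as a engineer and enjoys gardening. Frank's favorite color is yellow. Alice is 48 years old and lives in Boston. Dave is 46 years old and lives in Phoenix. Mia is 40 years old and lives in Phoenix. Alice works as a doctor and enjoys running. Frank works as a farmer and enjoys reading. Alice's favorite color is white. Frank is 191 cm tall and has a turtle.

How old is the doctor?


The doctor is Alice, age 48

48


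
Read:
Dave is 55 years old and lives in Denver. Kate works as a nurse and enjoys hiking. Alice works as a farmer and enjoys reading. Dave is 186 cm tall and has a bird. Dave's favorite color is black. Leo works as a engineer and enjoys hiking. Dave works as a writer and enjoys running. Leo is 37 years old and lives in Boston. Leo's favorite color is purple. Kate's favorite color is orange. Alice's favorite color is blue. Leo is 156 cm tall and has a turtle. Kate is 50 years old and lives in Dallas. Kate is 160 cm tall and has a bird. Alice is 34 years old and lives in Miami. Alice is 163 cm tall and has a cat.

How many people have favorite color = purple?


Count: 1

1


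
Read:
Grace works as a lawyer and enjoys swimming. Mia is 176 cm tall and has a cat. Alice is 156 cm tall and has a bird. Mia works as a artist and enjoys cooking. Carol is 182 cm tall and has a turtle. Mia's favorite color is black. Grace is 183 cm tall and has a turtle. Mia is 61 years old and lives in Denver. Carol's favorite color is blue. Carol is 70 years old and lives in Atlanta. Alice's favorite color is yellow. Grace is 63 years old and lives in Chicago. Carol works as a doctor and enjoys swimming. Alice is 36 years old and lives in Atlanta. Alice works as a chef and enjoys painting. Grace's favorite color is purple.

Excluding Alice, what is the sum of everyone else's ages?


Sum (excluding Alice): 194

194


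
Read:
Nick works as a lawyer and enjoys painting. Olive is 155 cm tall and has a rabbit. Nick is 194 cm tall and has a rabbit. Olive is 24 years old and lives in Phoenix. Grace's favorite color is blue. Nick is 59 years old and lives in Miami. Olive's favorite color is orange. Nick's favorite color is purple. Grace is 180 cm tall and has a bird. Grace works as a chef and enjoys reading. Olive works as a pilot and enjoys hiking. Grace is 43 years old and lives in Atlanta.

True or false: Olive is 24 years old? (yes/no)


Olive is actually 24. yes

yes


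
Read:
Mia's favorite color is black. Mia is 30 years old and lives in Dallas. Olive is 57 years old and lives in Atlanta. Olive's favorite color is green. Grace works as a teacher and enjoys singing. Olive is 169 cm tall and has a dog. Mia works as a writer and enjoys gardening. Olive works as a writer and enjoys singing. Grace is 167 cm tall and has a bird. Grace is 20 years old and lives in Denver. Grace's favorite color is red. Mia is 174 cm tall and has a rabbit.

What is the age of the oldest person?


Oldest: Olive at 57

57


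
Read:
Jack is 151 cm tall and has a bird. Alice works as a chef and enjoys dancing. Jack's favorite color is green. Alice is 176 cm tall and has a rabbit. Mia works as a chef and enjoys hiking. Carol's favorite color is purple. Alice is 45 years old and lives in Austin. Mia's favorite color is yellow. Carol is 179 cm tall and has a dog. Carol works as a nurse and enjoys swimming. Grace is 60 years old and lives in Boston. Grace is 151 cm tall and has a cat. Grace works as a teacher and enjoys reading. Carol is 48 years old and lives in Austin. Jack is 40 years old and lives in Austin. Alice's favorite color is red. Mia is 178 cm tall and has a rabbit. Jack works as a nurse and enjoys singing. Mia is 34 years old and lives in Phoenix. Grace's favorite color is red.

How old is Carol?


Carol is 48 years old

48


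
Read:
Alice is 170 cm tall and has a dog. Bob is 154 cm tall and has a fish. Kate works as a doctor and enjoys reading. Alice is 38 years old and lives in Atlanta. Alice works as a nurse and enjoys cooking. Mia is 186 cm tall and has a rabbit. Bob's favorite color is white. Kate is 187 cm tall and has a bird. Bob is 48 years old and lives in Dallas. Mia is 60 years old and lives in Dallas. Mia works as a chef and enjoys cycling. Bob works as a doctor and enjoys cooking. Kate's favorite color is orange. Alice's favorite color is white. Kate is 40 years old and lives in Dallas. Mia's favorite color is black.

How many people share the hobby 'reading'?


Count: 1

1


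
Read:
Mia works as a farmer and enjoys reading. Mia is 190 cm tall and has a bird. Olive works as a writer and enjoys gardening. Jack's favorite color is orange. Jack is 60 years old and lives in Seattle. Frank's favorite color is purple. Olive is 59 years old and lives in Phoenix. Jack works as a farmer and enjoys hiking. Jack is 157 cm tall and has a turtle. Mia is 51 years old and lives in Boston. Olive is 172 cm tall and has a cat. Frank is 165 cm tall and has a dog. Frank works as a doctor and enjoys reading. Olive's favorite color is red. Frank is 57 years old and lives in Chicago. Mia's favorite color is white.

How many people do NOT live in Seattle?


Not in Seattle: 3

3


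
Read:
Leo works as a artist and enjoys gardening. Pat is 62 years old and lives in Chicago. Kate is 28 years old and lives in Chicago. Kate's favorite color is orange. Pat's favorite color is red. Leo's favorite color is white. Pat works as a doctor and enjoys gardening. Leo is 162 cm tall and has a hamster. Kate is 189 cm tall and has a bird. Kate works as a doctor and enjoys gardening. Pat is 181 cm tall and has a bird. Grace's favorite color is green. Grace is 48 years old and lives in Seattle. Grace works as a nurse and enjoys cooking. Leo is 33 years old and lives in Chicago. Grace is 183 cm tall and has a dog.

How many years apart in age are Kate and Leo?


28 vs 33, diff = 5

5


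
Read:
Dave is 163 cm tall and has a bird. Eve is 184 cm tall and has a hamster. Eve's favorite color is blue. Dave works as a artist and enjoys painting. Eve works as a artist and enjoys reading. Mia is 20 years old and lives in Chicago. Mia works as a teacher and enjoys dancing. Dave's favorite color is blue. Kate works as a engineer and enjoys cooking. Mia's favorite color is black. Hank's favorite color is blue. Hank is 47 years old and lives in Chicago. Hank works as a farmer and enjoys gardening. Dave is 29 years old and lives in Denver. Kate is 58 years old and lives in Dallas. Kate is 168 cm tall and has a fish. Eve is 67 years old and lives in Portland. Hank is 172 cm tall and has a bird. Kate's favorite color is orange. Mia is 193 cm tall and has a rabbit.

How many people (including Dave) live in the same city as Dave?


Dave lives in Denver. Count = 1

1


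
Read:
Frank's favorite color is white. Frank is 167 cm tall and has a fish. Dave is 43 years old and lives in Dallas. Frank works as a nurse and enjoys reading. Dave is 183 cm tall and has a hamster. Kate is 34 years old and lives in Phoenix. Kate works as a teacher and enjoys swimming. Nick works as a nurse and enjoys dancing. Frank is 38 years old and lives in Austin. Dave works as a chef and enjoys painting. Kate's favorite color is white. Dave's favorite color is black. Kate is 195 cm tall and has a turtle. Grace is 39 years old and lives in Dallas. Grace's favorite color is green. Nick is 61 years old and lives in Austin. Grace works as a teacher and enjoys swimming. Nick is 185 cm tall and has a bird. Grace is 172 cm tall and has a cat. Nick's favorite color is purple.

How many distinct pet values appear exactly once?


Unique pet values: 5

5


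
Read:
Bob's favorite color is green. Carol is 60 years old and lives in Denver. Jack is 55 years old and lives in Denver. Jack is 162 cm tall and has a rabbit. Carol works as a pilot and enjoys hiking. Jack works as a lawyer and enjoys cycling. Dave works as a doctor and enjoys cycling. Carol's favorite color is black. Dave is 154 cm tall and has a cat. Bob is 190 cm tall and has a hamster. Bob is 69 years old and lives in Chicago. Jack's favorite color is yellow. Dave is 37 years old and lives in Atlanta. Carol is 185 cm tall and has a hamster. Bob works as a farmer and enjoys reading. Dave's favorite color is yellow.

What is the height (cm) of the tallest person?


Tallest: Bob at 190 cm

190


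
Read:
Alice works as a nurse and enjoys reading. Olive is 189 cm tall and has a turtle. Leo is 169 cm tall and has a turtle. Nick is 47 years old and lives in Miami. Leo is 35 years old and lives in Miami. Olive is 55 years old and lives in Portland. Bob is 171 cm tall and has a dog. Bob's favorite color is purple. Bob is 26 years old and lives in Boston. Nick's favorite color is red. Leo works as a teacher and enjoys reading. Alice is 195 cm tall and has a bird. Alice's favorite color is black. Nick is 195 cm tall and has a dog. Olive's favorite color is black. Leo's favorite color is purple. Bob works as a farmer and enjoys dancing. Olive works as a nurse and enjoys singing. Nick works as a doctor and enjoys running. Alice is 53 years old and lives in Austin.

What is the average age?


Sum=216, n=5, avg=43.2

43.2


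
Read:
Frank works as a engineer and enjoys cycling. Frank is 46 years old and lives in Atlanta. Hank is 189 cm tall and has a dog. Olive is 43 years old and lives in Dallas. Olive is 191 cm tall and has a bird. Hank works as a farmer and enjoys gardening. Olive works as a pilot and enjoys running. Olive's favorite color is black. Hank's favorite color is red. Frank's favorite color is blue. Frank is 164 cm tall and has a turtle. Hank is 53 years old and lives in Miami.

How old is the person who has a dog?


Person with dog is Hank, age 53

53


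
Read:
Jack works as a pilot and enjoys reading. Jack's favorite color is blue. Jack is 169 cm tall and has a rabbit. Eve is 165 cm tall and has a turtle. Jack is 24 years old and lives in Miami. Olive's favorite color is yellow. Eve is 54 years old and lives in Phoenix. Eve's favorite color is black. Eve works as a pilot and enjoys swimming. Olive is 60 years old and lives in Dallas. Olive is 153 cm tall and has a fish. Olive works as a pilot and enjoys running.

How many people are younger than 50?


Filter: 1

1


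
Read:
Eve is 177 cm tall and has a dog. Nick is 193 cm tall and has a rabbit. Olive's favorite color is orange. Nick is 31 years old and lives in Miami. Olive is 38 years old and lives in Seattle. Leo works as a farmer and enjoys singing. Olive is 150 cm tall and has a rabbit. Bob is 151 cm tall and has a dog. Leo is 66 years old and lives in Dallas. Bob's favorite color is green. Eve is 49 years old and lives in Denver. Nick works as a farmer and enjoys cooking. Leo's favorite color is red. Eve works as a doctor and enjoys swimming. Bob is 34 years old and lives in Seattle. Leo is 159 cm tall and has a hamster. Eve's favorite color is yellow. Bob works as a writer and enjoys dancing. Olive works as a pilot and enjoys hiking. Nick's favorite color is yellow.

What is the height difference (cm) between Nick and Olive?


|193 - 150| = 43

43


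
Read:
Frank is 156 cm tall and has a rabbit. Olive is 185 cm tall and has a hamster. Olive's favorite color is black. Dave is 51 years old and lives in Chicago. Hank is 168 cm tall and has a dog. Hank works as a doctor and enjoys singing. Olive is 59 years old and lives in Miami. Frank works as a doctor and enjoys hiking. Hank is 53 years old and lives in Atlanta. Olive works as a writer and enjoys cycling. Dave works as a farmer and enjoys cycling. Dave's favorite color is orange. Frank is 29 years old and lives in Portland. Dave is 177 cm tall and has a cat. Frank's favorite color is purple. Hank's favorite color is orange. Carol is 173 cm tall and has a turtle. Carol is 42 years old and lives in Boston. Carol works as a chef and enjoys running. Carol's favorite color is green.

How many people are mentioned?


People: Hank, Carol, Olive, Dave, Frank. Count = 5

5


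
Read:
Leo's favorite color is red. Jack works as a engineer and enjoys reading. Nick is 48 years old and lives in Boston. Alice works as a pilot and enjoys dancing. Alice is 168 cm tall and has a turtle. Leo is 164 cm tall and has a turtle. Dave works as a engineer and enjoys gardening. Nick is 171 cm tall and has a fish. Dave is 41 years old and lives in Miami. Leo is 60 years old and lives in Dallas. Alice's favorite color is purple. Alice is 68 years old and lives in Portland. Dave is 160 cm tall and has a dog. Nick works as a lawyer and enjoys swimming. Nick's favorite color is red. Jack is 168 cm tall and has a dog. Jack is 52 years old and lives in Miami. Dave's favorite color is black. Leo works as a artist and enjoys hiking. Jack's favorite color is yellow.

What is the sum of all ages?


41+68+48+52+60 = 269

269


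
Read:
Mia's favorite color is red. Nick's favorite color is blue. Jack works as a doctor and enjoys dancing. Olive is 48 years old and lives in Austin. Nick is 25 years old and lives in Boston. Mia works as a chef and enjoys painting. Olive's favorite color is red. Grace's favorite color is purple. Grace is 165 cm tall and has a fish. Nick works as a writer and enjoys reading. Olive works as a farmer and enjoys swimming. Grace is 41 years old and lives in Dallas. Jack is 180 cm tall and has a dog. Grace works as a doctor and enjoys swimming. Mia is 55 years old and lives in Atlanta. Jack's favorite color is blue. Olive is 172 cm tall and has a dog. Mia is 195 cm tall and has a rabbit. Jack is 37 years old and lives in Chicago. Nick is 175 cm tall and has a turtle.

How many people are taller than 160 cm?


Taller than 160: 5

5


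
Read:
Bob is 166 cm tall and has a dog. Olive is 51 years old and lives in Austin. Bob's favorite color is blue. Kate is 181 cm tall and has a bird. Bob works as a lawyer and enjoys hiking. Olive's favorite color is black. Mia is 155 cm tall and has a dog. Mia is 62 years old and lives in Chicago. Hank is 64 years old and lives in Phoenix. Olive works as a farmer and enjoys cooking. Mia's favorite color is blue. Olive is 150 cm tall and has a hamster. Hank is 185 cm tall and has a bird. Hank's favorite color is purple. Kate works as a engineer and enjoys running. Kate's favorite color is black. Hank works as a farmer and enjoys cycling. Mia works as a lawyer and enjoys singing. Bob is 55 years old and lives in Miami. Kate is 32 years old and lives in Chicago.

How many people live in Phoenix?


Count in Phoenix: 1

1


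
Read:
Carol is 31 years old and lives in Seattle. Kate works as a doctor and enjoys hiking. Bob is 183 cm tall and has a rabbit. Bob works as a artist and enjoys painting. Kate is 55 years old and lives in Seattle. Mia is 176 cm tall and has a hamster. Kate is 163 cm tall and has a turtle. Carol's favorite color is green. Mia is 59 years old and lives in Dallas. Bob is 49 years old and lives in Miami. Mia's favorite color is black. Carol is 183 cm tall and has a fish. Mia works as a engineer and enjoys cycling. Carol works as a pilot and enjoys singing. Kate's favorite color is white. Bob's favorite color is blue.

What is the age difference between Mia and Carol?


|59 - 31| = 28

28


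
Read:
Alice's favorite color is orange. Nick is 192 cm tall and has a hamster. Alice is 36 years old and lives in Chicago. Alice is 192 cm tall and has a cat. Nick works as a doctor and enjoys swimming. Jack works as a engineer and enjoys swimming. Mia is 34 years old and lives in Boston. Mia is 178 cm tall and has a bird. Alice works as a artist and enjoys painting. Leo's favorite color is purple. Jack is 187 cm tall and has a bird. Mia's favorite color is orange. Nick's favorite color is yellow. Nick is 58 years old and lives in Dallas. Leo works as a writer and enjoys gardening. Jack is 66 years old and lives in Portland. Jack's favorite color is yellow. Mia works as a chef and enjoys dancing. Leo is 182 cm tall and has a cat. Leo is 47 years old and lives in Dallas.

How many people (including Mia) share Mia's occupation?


Mia is a chef. Count = 1

1
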